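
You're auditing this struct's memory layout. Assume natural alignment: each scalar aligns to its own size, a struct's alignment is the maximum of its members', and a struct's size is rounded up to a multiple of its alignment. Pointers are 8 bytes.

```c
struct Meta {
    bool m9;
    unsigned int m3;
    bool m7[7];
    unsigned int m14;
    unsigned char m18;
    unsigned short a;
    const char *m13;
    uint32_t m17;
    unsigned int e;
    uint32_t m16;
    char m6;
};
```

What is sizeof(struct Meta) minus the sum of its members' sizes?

0..1  m9  (1B, 1-aligned)
1..4  -- padding (3B)
4..8  m3  (4B, 4-aligned)
8..15  m7  (7B, 1-aligned)
15..16  -- padding (1B)
16..20  m14  (4B, 4-aligned)
20..21  m18  (1B, 1-aligned)
21..22  -- padding (1B)
22..24  a  (2B, 2-aligned)
24..32  m13  (8B, 8-aligned)
32..36  m17  (4B, 4-aligned)
36..40  e  (4B, 4-aligned)
40..44  m16  (4B, 4-aligned)
44..45  m6  (1B, 1-aligned)
45..48  -- tail padding (3B)
sizeof = 48, alignof = 8
data bytes 40, size 48 → padding 8

8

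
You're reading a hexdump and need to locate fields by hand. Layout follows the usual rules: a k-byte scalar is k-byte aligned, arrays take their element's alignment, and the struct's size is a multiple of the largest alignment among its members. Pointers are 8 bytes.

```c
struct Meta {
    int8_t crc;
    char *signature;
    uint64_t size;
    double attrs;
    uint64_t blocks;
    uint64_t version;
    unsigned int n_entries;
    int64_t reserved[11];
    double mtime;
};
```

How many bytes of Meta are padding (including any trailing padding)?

11

@0: crc [1B, align 1] → 1
+7 pad (align 8)
@8: signature [8B, align 8] → 16
@16: size [8B, align 8] → 24
@24: attrs [8B, align 8] → 32
@32: blocks [8B, align 8] → 40
@40: version [8B, align 8] → 48
@48: n_entries [4B, align 4] → 52
+4 pad (align 8)
@56: reserved [88B, align 8] → 144
@144: mtime [8B, align 8] → 152
size 152, align 8
data bytes 141, size 152 → padding 11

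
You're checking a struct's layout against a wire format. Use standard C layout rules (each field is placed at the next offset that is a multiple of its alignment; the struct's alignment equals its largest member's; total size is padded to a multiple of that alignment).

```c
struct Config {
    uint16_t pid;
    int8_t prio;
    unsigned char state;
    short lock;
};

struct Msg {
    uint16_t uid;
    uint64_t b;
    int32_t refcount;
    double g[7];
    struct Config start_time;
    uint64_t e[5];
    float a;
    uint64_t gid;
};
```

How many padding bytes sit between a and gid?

4

Config: 0..2  pid  (2B, 2-aligned); 2..3  prio  (1B, 1-aligned); 3..4  state  (1B, 1-aligned); 4..6  lock  (2B, 2-aligned); sizeof = 6, alignof = 2
0..2  uid  (2B, 2-aligned)
2..8  -- padding (6B)
8..16  b  (8B, 8-aligned)
16..20  refcount  (4B, 4-aligned)
20..24  -- padding (4B)
24..80  g  (56B, 8-aligned)
80..86  start_time  (6B, 2-aligned)
86..88  -- padding (2B)
88..128  e  (40B, 8-aligned)
128..132  a  (4B, 4-aligned)
132..136  -- padding (4B)
136..144  gid  (8B, 8-aligned)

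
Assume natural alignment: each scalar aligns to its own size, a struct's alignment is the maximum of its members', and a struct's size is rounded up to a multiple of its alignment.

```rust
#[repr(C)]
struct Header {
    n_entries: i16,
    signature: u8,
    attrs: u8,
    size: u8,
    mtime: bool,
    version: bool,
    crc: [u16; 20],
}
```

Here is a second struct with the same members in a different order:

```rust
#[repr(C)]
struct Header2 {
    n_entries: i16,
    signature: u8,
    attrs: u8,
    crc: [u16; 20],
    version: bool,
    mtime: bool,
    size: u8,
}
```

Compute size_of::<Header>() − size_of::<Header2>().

@0: n_entries [2B, align 2] → 2
@2: signature [1B, align 1] → 3
@3: attrs [1B, align 1] → 4
@4: size [1B, align 1] → 5
@5: mtime [1B, align 1] → 6
@6: version [1B, align 1] → 7
+1 pad (align 2)
@8: crc [40B, align 2] → 48
size 48, align 2
— Header2 —
@0: n_entries [2B, align 2] → 2
@2: signature [1B, align 1] → 3
@3: attrs [1B, align 1] → 4
@4: crc [40B, align 2] → 44
@44: version [1B, align 1] → 45
@45: mtime [1B, align 1] → 46
@46: size [1B, align 1] → 47
+1 tail pad (align 2)
size 48, align 2
48 − 48 = 0

0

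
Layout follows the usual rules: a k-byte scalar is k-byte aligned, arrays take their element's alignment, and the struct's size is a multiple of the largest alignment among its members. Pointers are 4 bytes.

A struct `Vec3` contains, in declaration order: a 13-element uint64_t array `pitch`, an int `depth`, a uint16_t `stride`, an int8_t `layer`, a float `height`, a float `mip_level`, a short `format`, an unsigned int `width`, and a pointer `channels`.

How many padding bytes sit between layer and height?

1

pitch at 0 (size 104, align 8) → ends 104
depth at 104 (size 4, align 4) → ends 108
stride at 108 (size 2, align 2) → ends 110
layer at 110 (size 1, align 1) → ends 111
pad 1 to align 4 for height
height at 112 (size 4, align 4) → ends 116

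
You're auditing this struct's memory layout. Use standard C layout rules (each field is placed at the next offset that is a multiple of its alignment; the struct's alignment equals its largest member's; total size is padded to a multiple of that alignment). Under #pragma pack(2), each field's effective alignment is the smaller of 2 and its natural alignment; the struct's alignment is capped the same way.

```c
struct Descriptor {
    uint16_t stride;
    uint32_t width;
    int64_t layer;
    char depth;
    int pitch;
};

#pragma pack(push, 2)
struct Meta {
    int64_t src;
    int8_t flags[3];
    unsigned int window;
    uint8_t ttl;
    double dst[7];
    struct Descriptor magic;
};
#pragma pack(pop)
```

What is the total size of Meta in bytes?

Descriptor: @0: stride [2B, align 2] → 2; +2 pad (align 4); @4: width [4B, align 4] → 8; @8: layer [8B, align 8] → 16; @16: depth [1B, align 1] → 17; +3 pad (align 4); @20: pitch [4B, align 4] → 24; size 24, align 8
@0: src [8B, align 2] → 8
@8: flags [3B, align 1] → 11
+1 pad (align 2)
@12: window [4B, align 2] → 16
@16: ttl [1B, align 1] → 17
+1 pad (align 2)
@18: dst [56B, align 2] → 74
@74: magic [24B, align 2] → 98
size 98, align 2

98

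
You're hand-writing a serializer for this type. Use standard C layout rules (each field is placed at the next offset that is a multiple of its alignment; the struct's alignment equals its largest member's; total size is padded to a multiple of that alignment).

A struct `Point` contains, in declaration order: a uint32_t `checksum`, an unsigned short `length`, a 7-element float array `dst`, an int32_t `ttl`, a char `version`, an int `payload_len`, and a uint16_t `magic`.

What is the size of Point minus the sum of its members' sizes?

7

@0: checksum [4B, align 4] → 4
@4: length [2B, align 2] → 6
+2 pad (align 4)
@8: dst [28B, align 4] → 36
@36: ttl [4B, align 4] → 40
@40: version [1B, align 1] → 41
+3 pad (align 4)
@44: payload_len [4B, align 4] → 48
@48: magic [2B, align 2] → 50
+2 tail pad (align 4)
size 52, align 4
data bytes 45, size 52 → padding 7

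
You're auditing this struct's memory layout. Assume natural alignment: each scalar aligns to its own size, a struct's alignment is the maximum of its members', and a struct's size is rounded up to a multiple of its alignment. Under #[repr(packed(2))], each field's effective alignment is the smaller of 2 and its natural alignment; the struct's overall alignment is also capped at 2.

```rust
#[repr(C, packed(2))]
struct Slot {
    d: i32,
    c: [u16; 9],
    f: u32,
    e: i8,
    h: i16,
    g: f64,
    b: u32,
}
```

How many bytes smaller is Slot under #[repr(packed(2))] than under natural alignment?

natural layout:
  0..4  d  (4B, 4-aligned)
  4..22  c  (18B, 2-aligned)
  22..24  -- padding (2B)
  24..28  f  (4B, 4-aligned)
  28..29  e  (1B, 1-aligned)
  29..30  -- padding (1B)
  30..32  h  (2B, 2-aligned)
  32..40  g  (8B, 8-aligned)
  40..44  b  (4B, 4-aligned)
  44..48  -- tail padding (4B)
  sizeof = 48, alignof = 8
packed(2) layout:
  0..4  d  (4B, 2-aligned)
  4..22  c  (18B, 2-aligned)
  22..26  f  (4B, 2-aligned)
  26..27  e  (1B, 1-aligned)
  27..28  -- padding (1B)
  28..30  h  (2B, 2-aligned)
  30..38  g  (8B, 2-aligned)
  38..42  b  (4B, 2-aligned)
  sizeof = 42, alignof = 2
48 − 42 = 6

6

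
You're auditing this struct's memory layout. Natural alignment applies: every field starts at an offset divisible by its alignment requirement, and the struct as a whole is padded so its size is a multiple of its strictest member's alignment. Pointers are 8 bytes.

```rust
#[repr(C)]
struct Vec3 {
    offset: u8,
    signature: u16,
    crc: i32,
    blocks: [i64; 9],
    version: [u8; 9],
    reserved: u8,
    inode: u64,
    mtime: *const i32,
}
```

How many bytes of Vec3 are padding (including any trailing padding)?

offset at 0 (size 1, align 1) → ends 1
pad 1 to align 2 for signature
signature at 2 (size 2, align 2) → ends 4
crc at 4 (size 4, align 4) → ends 8
blocks at 8 (size 72, align 8) → ends 80
version at 80 (size 9, align 1) → ends 89
reserved at 89 (size 1, align 1) → ends 90
pad 6 to align 8 for inode
inode at 96 (size 8, align 8) → ends 104
mtime at 104 (size 8, align 8) → ends 112
total 112 bytes, alignment 8
data bytes 105, size 112 → padding 7

7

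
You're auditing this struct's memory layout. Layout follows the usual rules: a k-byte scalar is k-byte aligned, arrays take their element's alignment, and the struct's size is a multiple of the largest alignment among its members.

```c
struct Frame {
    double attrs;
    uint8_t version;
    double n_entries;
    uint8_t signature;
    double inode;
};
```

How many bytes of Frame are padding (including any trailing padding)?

14

attrs at 0 (size 8, align 8) → ends 8
version at 8 (size 1, align 1) → ends 9
pad 7 to align 8 for n_entries
n_entries at 16 (size 8, align 8) → ends 24
signature at 24 (size 1, align 1) → ends 25
pad 7 to align 8 for inode
inode at 32 (size 8, align 8) → ends 40
total 40 bytes, alignment 8
data bytes 26, size 40 → padding 14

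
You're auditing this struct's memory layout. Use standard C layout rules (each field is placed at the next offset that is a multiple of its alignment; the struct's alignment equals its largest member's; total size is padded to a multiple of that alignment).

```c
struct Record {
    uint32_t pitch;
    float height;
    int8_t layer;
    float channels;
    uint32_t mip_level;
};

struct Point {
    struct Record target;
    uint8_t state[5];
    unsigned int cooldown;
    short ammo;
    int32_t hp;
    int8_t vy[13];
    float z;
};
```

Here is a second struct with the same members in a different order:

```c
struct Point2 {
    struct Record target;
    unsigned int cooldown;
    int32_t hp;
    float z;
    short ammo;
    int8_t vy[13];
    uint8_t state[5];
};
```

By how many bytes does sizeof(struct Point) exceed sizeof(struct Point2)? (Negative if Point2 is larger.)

8

Record: pitch at 0 (size 4, align 4) → ends 4; height at 4 (size 4, align 4) → ends 8; layer at 8 (size 1, align 1) → ends 9; pad 3 to align 4 for channels; channels at 12 (size 4, align 4) → ends 16; mip_level at 16 (size 4, align 4) → ends 20; total 20 bytes, alignment 4
target at 0 (size 20, align 4) → ends 20
state at 20 (size 5, align 1) → ends 25
pad 3 to align 4 for cooldown
cooldown at 28 (size 4, align 4) → ends 32
ammo at 32 (size 2, align 2) → ends 34
pad 2 to align 4 for hp
hp at 36 (size 4, align 4) → ends 40
vy at 40 (size 13, align 1) → ends 53
pad 3 to align 4 for z
z at 56 (size 4, align 4) → ends 60
total 60 bytes, alignment 4
— Point2 —
target at 0 (size 20, align 4) → ends 20
cooldown at 20 (size 4, align 4) → ends 24
hp at 24 (size 4, align 4) → ends 28
z at 28 (size 4, align 4) → ends 32
ammo at 32 (size 2, align 2) → ends 34
vy at 34 (size 13, align 1) → ends 47
state at 47 (size 5, align 1) → ends 52
total 52 bytes, alignment 4
60 − 52 = 8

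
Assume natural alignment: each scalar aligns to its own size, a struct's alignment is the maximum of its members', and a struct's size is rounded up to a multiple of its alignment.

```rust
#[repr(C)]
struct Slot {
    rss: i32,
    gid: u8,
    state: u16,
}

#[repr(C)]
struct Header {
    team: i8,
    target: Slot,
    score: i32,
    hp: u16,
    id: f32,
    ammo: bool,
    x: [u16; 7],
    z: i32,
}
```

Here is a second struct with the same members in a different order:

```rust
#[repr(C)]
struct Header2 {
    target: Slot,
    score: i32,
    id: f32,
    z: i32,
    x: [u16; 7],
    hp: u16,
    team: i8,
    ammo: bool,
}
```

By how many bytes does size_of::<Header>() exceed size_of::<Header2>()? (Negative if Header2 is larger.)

Slot: 0..4  rss  (4B, 4-aligned); 4..5  gid  (1B, 1-aligned); 5..6  -- padding (1B); 6..8  state  (2B, 2-aligned); sizeof = 8, alignof = 4
0..1  team  (1B, 1-aligned)
1..4  -- padding (3B)
4..12  target  (8B, 4-aligned)
12..16  score  (4B, 4-aligned)
16..18  hp  (2B, 2-aligned)
18..20  -- padding (2B)
20..24  id  (4B, 4-aligned)
24..25  ammo  (1B, 1-aligned)
25..26  -- padding (1B)
26..40  x  (14B, 2-aligned)
40..44  z  (4B, 4-aligned)
sizeof = 44, alignof = 4
— Header2 —
0..8  target  (8B, 4-aligned)
8..12  score  (4B, 4-aligned)
12..16  id  (4B, 4-aligned)
16..20  z  (4B, 4-aligned)
20..34  x  (14B, 2-aligned)
34..36  hp  (2B, 2-aligned)
36..37  team  (1B, 1-aligned)
37..38  ammo  (1B, 1-aligned)
38..40  -- tail padding (2B)
sizeof = 40, alignof = 4
44 − 40 = 4

4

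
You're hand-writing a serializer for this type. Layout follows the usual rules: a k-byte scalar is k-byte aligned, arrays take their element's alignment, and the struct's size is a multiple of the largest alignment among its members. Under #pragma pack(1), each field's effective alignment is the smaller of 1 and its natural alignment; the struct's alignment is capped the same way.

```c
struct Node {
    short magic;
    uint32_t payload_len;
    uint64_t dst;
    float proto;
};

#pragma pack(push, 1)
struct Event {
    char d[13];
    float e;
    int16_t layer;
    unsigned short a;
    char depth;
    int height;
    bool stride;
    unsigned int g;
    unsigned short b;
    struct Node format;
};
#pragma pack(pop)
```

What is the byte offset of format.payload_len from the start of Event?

37

Node: @0: magic [2B, align 2] → 2; +2 pad (align 4); @4: payload_len [4B, align 4] → 8; @8: dst [8B, align 8] → 16; @16: proto [4B, align 4] → 20; +4 tail pad (align 8); size 24, align 8
@0: d [13B, align 1] → 13
@13: e [4B, align 1] → 17
@17: layer [2B, align 1] → 19
@19: a [2B, align 1] → 21
@21: depth [1B, align 1] → 22
@22: height [4B, align 1] → 26
@26: stride [1B, align 1] → 27
@27: g [4B, align 1] → 31
@31: b [2B, align 1] → 33
@33: format [24B, align 1] → 57
within Node: payload_len at 4
33 + 4 = 37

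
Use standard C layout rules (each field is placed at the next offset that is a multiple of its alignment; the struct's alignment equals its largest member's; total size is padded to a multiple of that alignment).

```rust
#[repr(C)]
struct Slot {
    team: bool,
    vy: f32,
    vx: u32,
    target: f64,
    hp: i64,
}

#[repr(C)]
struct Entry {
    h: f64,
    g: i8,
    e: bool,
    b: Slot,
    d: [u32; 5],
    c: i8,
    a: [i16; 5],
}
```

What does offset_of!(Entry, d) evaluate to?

Slot: @0: team [1B, align 1] → 1; +3 pad (align 4); @4: vy [4B, align 4] → 8; @8: vx [4B, align 4] → 12; +4 pad (align 8); @16: target [8B, align 8] → 24; @24: hp [8B, align 8] → 32; size 32, align 8
@0: h [8B, align 8] → 8
@8: g [1B, align 1] → 9
@9: e [1B, align 1] → 10
+6 pad (align 8)
@16: b [32B, align 8] → 48
@48: d [20B, align 4] → 68

48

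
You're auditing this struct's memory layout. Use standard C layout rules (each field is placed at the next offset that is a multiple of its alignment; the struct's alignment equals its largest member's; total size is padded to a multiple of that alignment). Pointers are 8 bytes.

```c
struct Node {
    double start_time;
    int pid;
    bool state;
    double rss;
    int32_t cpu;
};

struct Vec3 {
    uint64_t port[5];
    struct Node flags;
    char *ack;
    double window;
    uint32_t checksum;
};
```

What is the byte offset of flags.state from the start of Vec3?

52

Node: 0..8  start_time  (8B, 8-aligned); 8..12  pid  (4B, 4-aligned); 12..13  state  (1B, 1-aligned); 13..16  -- padding (3B); 16..24  rss  (8B, 8-aligned); 24..28  cpu  (4B, 4-aligned); 28..32  -- tail padding (4B); sizeof = 32, alignof = 8
0..40  port  (40B, 8-aligned)
40..72  flags  (32B, 8-aligned)
within Node: state at 12
40 + 12 = 52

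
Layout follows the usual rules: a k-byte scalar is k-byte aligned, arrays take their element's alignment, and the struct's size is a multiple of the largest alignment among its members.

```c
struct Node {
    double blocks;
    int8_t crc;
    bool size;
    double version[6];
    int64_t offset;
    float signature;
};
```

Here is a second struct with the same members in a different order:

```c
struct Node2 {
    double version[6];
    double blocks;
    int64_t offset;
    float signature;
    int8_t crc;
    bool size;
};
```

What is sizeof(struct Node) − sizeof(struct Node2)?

8

@0: blocks [8B, align 8] → 8
@8: crc [1B, align 1] → 9
@9: size [1B, align 1] → 10
+6 pad (align 8)
@16: version [48B, align 8] → 64
@64: offset [8B, align 8] → 72
@72: signature [4B, align 4] → 76
+4 tail pad (align 8)
size 80, align 8
— Node2 —
@0: version [48B, align 8] → 48
@48: blocks [8B, align 8] → 56
@56: offset [8B, align 8] → 64
@64: signature [4B, align 4] → 68
@68: crc [1B, align 1] → 69
@69: size [1B, align 1] → 70
+2 tail pad (align 8)
size 72, align 8
80 − 72 = 8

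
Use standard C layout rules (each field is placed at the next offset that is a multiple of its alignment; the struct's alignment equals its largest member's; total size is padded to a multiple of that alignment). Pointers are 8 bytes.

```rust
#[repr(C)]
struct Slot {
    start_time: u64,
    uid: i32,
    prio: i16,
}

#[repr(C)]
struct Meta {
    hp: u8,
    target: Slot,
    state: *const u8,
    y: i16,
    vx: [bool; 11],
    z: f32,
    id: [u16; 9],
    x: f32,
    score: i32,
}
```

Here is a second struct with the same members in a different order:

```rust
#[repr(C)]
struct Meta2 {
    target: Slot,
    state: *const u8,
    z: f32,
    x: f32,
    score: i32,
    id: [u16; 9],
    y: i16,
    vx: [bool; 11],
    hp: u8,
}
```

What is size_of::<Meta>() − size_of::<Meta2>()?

Slot: @0: start_time [8B, align 8] → 8; @8: uid [4B, align 4] → 12; @12: prio [2B, align 2] → 14; +2 tail pad (align 8); size 16, align 8
@0: hp [1B, align 1] → 1
+7 pad (align 8)
@8: target [16B, align 8] → 24
@24: state [8B, align 8] → 32
@32: y [2B, align 2] → 34
@34: vx [11B, align 1] → 45
+3 pad (align 4)
@48: z [4B, align 4] → 52
@52: id [18B, align 2] → 70
+2 pad (align 4)
@72: x [4B, align 4] → 76
@76: score [4B, align 4] → 80
size 80, align 8
— Meta2 —
@0: target [16B, align 8] → 16
@16: state [8B, align 8] → 24
@24: z [4B, align 4] → 28
@28: x [4B, align 4] → 32
@32: score [4B, align 4] → 36
@36: id [18B, align 2] → 54
@54: y [2B, align 2] → 56
@56: vx [11B, align 1] → 67
@67: hp [1B, align 1] → 68
+4 tail pad (align 8)
size 72, align 8
80 − 72 = 8

8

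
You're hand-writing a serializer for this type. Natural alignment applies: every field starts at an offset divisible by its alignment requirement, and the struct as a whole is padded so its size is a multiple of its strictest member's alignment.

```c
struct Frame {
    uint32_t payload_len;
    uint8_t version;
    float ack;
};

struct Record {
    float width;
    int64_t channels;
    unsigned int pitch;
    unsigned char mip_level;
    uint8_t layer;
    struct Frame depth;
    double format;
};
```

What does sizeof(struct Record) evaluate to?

Frame: @0: payload_len [4B, align 4] → 4; @4: version [1B, align 1] → 5; +3 pad (align 4); @8: ack [4B, align 4] → 12; size 12, align 4
@0: width [4B, align 4] → 4
+4 pad (align 8)
@8: channels [8B, align 8] → 16
@16: pitch [4B, align 4] → 20
@20: mip_level [1B, align 1] → 21
@21: layer [1B, align 1] → 22
+2 pad (align 4)
@24: depth [12B, align 4] → 36
+4 pad (align 8)
@40: format [8B, align 8] → 48
size 48, align 8

48 bytes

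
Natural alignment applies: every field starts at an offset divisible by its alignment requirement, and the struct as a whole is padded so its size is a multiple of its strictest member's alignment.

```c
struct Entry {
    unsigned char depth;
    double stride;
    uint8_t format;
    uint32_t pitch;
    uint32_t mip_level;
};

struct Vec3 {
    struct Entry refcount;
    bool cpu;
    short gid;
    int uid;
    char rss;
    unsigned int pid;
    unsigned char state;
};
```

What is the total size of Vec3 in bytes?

56

Entry: @0: depth [1B, align 1] → 1; +7 pad (align 8); @8: stride [8B, align 8] → 16; @16: format [1B, align 1] → 17; +3 pad (align 4); @20: pitch [4B, align 4] → 24; @24: mip_level [4B, align 4] → 28; +4 tail pad (align 8); size 32, align 8
@0: refcount [32B, align 8] → 32
@32: cpu [1B, align 1] → 33
+1 pad (align 2)
@34: gid [2B, align 2] → 36
@36: uid [4B, align 4] → 40
@40: rss [1B, align 1] → 41
+3 pad (align 4)
@44: pid [4B, align 4] → 48
@48: state [1B, align 1] → 49
+7 tail pad (align 8)
size 56, align 8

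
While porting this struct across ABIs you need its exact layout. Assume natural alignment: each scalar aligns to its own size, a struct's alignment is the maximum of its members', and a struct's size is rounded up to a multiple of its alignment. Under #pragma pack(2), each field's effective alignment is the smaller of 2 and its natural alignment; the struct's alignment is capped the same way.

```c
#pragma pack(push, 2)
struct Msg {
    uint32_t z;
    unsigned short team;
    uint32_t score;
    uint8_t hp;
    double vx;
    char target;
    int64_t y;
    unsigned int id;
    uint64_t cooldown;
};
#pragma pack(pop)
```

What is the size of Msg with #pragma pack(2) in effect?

0..4  z  (4B, 2-aligned)
4..6  team  (2B, 2-aligned)
6..10  score  (4B, 2-aligned)
10..11  hp  (1B, 1-aligned)
11..12  -- padding (1B)
12..20  vx  (8B, 2-aligned)
20..21  target  (1B, 1-aligned)
21..22  -- padding (1B)
22..30  y  (8B, 2-aligned)
30..34  id  (4B, 2-aligned)
34..42  cooldown  (8B, 2-aligned)
sizeof = 42, alignof = 2

42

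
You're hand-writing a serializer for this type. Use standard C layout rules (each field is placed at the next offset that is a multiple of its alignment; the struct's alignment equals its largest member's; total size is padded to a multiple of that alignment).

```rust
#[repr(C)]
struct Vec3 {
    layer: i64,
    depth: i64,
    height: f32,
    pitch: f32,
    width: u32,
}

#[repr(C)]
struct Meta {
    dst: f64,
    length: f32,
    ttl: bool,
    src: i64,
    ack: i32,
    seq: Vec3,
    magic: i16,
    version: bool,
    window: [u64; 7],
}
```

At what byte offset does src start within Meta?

16

Vec3: 0..8  layer  (8B, 8-aligned); 8..16  depth  (8B, 8-aligned); 16..20  height  (4B, 4-aligned); 20..24  pitch  (4B, 4-aligned); 24..28  width  (4B, 4-aligned); 28..32  -- tail padding (4B); sizeof = 32, alignof = 8
0..8  dst  (8B, 8-aligned)
8..12  length  (4B, 4-aligned)
12..13  ttl  (1B, 1-aligned)
13..16  -- padding (3B)
16..24  src  (8B, 8-aligned)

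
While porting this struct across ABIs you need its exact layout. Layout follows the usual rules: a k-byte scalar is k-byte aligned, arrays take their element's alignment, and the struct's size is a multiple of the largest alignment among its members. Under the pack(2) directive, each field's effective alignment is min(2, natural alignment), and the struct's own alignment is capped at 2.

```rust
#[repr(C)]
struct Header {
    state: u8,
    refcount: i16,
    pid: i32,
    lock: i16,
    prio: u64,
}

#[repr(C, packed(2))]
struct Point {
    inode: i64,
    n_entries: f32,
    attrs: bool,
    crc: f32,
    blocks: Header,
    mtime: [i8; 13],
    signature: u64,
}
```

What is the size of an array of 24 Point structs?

1536

Header: 0..1  state  (1B, 1-aligned); 1..2  -- padding (1B); 2..4  refcount  (2B, 2-aligned); 4..8  pid  (4B, 4-aligned); 8..10  lock  (2B, 2-aligned); 10..16  -- padding (6B); 16..24  prio  (8B, 8-aligned); sizeof = 24, alignof = 8
0..8  inode  (8B, 2-aligned)
8..12  n_entries  (4B, 2-aligned)
12..13  attrs  (1B, 1-aligned)
13..14  -- padding (1B)
14..18  crc  (4B, 2-aligned)
18..42  blocks  (24B, 2-aligned)
42..55  mtime  (13B, 1-aligned)
55..56  -- padding (1B)
56..64  signature  (8B, 2-aligned)
sizeof = 64, alignof = 2
array of 24: 24 × 64 = 1536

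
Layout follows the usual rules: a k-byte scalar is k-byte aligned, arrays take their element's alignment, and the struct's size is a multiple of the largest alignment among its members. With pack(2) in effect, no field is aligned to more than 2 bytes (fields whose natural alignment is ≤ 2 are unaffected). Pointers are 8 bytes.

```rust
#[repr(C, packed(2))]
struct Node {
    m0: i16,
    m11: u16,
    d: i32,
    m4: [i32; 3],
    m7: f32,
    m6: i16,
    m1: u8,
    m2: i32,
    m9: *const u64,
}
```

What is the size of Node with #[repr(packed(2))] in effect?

40

@0: m0 [2B, align 2] → 2
@2: m11 [2B, align 2] → 4
@4: d [4B, align 2] → 8
@8: m4 [12B, align 2] → 20
@20: m7 [4B, align 2] → 24
@24: m6 [2B, align 2] → 26
@26: m1 [1B, align 1] → 27
+1 pad (align 2)
@28: m2 [4B, align 2] → 32
@32: m9 [8B, align 2] → 40
size 40, align 2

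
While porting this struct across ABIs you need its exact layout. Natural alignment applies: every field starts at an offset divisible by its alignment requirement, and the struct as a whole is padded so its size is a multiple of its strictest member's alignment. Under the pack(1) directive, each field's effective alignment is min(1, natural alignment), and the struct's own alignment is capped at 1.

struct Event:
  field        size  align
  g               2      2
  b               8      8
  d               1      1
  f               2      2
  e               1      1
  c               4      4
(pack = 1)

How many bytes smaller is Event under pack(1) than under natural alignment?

natural layout:
  0..2  g  (2B, 2-aligned)
  2..8  -- padding (6B)
  8..16  b  (8B, 8-aligned)
  16..17  d  (1B, 1-aligned)
  17..18  -- padding (1B)
  18..20  f  (2B, 2-aligned)
  20..21  e  (1B, 1-aligned)
  21..24  -- padding (3B)
  24..28  c  (4B, 4-aligned)
  28..32  -- tail padding (4B)
  sizeof = 32, alignof = 8
packed(1) layout:
  0..2  g  (2B, 1-aligned)
  2..10  b  (8B, 1-aligned)
  10..11  d  (1B, 1-aligned)
  11..13  f  (2B, 1-aligned)
  13..14  e  (1B, 1-aligned)
  14..18  c  (4B, 1-aligned)
  sizeof = 18, alignof = 1
32 − 18 = 14

14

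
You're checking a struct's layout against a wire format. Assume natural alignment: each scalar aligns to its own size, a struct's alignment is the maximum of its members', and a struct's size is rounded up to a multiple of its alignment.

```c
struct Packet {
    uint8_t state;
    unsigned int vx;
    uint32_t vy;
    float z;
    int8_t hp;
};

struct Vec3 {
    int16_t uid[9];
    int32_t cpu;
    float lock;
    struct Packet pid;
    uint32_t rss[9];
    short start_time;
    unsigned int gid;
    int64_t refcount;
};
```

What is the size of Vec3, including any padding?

104 bytes

Packet: 0..1  state  (1B, 1-aligned); 1..4  -- padding (3B); 4..8  vx  (4B, 4-aligned); 8..12  vy  (4B, 4-aligned); 12..16  z  (4B, 4-aligned); 16..17  hp  (1B, 1-aligned); 17..20  -- tail padding (3B); sizeof = 20, alignof = 4
0..18  uid  (18B, 2-aligned)
18..20  -- padding (2B)
20..24  cpu  (4B, 4-aligned)
24..28  lock  (4B, 4-aligned)
28..48  pid  (20B, 4-aligned)
48..84  rss  (36B, 4-aligned)
84..86  start_time  (2B, 2-aligned)
86..88  -- padding (2B)
88..92  gid  (4B, 4-aligned)
92..96  -- padding (4B)
96..104  refcount  (8B, 8-aligned)
sizeof = 104, alignof = 8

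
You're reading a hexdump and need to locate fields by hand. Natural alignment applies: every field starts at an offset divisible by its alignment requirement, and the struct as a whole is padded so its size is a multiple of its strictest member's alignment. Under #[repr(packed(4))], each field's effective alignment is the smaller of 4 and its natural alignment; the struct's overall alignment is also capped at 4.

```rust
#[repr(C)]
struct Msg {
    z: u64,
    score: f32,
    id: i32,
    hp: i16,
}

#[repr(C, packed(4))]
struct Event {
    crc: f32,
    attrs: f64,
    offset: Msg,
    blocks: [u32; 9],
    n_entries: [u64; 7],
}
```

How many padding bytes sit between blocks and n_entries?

0

Msg: @0: z [8B, align 8] → 8; @8: score [4B, align 4] → 12; @12: id [4B, align 4] → 16; @16: hp [2B, align 2] → 18; +6 tail pad (align 8); size 24, align 8
@0: crc [4B, align 4] → 4
@4: attrs [8B, align 4] → 12
@12: offset [24B, align 4] → 36
@36: blocks [36B, align 4] → 72
@72: n_entries [56B, align 4] → 128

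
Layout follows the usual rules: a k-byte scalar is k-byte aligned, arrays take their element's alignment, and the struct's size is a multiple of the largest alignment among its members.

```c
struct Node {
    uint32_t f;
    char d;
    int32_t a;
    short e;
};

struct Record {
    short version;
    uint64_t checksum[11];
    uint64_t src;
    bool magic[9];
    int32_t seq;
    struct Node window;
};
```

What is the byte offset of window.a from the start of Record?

128

Node: 0..4  f  (4B, 4-aligned); 4..5  d  (1B, 1-aligned); 5..8  -- padding (3B); 8..12  a  (4B, 4-aligned); 12..14  e  (2B, 2-aligned); 14..16  -- tail padding (2B); sizeof = 16, alignof = 4
0..2  version  (2B, 2-aligned)
2..8  -- padding (6B)
8..96  checksum  (88B, 8-aligned)
96..104  src  (8B, 8-aligned)
104..113  magic  (9B, 1-aligned)
113..116  -- padding (3B)
116..120  seq  (4B, 4-aligned)
120..136  window  (16B, 4-aligned)
within Node: a at 8
120 + 8 = 128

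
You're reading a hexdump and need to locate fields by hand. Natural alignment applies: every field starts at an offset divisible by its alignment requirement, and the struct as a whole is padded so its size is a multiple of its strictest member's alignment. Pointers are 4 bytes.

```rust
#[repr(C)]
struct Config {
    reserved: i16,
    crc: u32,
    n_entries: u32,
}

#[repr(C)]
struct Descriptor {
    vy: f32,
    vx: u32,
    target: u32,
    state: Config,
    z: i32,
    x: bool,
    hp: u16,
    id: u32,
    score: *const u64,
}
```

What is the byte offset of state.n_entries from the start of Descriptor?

Config: reserved at 0 (size 2, align 2) → ends 2; pad 2 to align 4 for crc; crc at 4 (size 4, align 4) → ends 8; n_entries at 8 (size 4, align 4) → ends 12; total 12 bytes, alignment 4
vy at 0 (size 4, align 4) → ends 4
vx at 4 (size 4, align 4) → ends 8
target at 8 (size 4, align 4) → ends 12
state at 12 (size 12, align 4) → ends 24
within Config: n_entries at 8
12 + 8 = 20

20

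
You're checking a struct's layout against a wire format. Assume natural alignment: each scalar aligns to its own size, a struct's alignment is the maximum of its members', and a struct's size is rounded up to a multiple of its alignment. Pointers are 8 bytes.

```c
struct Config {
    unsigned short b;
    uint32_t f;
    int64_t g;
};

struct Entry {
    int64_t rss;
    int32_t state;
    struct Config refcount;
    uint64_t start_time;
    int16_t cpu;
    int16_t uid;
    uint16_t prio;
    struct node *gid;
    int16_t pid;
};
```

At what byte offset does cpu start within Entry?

40

Config: b at 0 (size 2, align 2) → ends 2; pad 2 to align 4 for f; f at 4 (size 4, align 4) → ends 8; g at 8 (size 8, align 8) → ends 16; total 16 bytes, alignment 8
rss at 0 (size 8, align 8) → ends 8
state at 8 (size 4, align 4) → ends 12
pad 4 to align 8 for refcount
refcount at 16 (size 16, align 8) → ends 32
start_time at 32 (size 8, align 8) → ends 40
cpu at 40 (size 2, align 2) → ends 42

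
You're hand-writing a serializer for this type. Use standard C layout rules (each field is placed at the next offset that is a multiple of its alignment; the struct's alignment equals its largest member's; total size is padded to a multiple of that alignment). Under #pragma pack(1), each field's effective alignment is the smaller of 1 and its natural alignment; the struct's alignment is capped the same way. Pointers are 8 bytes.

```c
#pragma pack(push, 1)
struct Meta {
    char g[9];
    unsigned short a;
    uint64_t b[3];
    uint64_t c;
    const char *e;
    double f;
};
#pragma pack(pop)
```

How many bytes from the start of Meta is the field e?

43

0..9  g  (9B, 1-aligned)
9..11  a  (2B, 1-aligned)
11..35  b  (24B, 1-aligned)
35..43  c  (8B, 1-aligned)
43..51  e  (8B, 1-aligned)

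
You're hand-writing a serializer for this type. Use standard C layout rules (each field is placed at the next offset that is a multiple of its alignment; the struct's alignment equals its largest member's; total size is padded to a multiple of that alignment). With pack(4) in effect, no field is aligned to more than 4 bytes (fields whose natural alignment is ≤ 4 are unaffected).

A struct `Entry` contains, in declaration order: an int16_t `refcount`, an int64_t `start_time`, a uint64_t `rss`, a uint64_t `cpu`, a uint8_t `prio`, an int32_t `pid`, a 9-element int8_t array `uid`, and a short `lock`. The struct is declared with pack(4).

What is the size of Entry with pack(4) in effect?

48

@0: refcount [2B, align 2] → 2
+2 pad (align 4)
@4: start_time [8B, align 4] → 12
@12: rss [8B, align 4] → 20
@20: cpu [8B, align 4] → 28
@28: prio [1B, align 1] → 29
+3 pad (align 4)
@32: pid [4B, align 4] → 36
@36: uid [9B, align 1] → 45
+1 pad (align 2)
@46: lock [2B, align 2] → 48
size 48, align 4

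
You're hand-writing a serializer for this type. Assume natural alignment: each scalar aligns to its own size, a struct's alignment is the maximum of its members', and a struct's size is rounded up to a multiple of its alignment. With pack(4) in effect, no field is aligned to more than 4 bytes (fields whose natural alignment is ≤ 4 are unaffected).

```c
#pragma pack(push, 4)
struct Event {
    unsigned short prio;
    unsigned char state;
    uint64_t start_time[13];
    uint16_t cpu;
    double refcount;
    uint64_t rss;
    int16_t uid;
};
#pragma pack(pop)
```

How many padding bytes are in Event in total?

5

@0: prio [2B, align 2] → 2
@2: state [1B, align 1] → 3
+1 pad (align 4)
@4: start_time [104B, align 4] → 108
@108: cpu [2B, align 2] → 110
+2 pad (align 4)
@112: refcount [8B, align 4] → 120
@120: rss [8B, align 4] → 128
@128: uid [2B, align 2] → 130
+2 tail pad (align 4)
size 132, align 4
data bytes 127, size 132 → padding 5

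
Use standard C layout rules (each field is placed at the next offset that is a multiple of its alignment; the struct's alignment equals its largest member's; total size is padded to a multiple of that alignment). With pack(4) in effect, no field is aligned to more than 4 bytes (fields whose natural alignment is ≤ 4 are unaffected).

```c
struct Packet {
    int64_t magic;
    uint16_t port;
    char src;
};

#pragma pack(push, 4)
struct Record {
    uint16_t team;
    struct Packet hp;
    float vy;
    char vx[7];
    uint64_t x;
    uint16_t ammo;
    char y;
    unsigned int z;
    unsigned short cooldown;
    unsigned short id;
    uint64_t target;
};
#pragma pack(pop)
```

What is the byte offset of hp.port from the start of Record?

Packet: 0..8  magic  (8B, 8-aligned); 8..10  port  (2B, 2-aligned); 10..11  src  (1B, 1-aligned); 11..16  -- tail padding (5B); sizeof = 16, alignof = 8
0..2  team  (2B, 2-aligned)
2..4  -- padding (2B)
4..20  hp  (16B, 4-aligned)
within Packet: port at 8
4 + 8 = 12

12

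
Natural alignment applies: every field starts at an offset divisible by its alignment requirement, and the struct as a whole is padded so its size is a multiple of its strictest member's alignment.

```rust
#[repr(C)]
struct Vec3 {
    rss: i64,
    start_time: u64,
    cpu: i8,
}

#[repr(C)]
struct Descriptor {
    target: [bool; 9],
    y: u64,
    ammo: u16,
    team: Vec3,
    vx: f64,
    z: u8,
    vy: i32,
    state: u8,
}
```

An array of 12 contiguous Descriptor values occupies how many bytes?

Vec3: rss at 0 (size 8, align 8) → ends 8; start_time at 8 (size 8, align 8) → ends 16; cpu at 16 (size 1, align 1) → ends 17; tail pad 7 to reach multiple of 8; total 24 bytes, alignment 8
target at 0 (size 9, align 1) → ends 9
pad 7 to align 8 for y
y at 16 (size 8, align 8) → ends 24
ammo at 24 (size 2, align 2) → ends 26
pad 6 to align 8 for team
team at 32 (size 24, align 8) → ends 56
vx at 56 (size 8, align 8) → ends 64
z at 64 (size 1, align 1) → ends 65
pad 3 to align 4 for vy
vy at 68 (size 4, align 4) → ends 72
state at 72 (size 1, align 1) → ends 73
tail pad 7 to reach multiple of 8
total 80 bytes, alignment 8
array of 12: 12 × 80 = 960

960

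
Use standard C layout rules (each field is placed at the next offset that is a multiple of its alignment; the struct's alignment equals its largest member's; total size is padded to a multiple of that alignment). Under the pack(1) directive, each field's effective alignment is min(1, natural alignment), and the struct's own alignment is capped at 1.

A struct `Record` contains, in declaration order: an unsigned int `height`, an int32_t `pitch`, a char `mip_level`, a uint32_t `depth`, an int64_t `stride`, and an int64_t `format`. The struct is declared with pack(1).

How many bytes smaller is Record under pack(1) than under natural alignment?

natural layout:
  @0: height [4B, align 4] → 4
  @4: pitch [4B, align 4] → 8
  @8: mip_level [1B, align 1] → 9
  +3 pad (align 4)
  @12: depth [4B, align 4] → 16
  @16: stride [8B, align 8] → 24
  @24: format [8B, align 8] → 32
  size 32, align 8
packed(1) layout:
  @0: height [4B, align 1] → 4
  @4: pitch [4B, align 1] → 8
  @8: mip_level [1B, align 1] → 9
  @9: depth [4B, align 1] → 13
  @13: stride [8B, align 1] → 21
  @21: format [8B, align 1] → 29
  size 29, align 1
32 − 29 = 3

3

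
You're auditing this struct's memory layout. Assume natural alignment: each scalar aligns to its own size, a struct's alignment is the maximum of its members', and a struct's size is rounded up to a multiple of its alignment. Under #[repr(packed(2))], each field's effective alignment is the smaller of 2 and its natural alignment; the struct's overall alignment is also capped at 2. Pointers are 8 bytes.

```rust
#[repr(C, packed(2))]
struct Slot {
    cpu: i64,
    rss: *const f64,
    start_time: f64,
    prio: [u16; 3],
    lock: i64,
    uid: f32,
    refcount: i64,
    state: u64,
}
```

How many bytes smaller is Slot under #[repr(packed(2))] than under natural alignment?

natural layout:
  cpu at 0 (size 8, align 8) → ends 8
  rss at 8 (size 8, align 8) → ends 16
  start_time at 16 (size 8, align 8) → ends 24
  prio at 24 (size 6, align 2) → ends 30
  pad 2 to align 8 for lock
  lock at 32 (size 8, align 8) → ends 40
  uid at 40 (size 4, align 4) → ends 44
  pad 4 to align 8 for refcount
  refcount at 48 (size 8, align 8) → ends 56
  state at 56 (size 8, align 8) → ends 64
  total 64 bytes, alignment 8
packed(2) layout:
  cpu at 0 (size 8, align 2) → ends 8
  rss at 8 (size 8, align 2) → ends 16
  start_time at 16 (size 8, align 2) → ends 24
  prio at 24 (size 6, align 2) → ends 30
  lock at 30 (size 8, align 2) → ends 38
  uid at 38 (size 4, align 2) → ends 42
  refcount at 42 (size 8, align 2) → ends 50
  state at 50 (size 8, align 2) → ends 58
  total 58 bytes, alignment 2
64 − 58 = 6

6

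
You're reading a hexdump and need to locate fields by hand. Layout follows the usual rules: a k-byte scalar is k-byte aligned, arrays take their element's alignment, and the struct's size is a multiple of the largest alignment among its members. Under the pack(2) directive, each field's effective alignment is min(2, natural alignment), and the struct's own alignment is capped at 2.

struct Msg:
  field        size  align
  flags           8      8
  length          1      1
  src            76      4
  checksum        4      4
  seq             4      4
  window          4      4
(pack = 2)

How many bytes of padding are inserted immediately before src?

flags at 0 (size 8, align 2) → ends 8
length at 8 (size 1, align 1) → ends 9
pad 1 to align 2 for src
src at 10 (size 76, align 2) → ends 86

1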